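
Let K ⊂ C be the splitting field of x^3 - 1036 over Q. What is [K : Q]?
[K : Q] = 6

The roots of x^3 - 1036 are ∛1036, ω∛1036, ω^2∛1036 where ω = e^(2πi/3) is a primitive cube root of unity, so K = Q(∛1036, ω). Now [Q(∛1036):Q] = 3 (since 1036 is not a perfect cube, x^3 - 1036 is irreducible) and [Q(ω):Q] = 2. Both 2 and 3 divide [K:Q], and [K:Q] ≤ 3·2 = 6, so [K:Q] = 6. (Equivalently: Q(∛1036) ⊂ R but ω ∉ R, so [K : Q(∛1036)] = 2.)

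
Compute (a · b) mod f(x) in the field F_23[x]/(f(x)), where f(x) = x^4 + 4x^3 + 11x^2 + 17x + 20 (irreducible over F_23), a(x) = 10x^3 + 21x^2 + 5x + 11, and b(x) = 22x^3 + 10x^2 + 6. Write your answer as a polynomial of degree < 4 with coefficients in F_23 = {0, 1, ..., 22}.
a · b ≡ 18x^3 + 19x + 20 (mod f(x))

Multiply in F_23[x]: a(x)·b(x) = (10x^3 + 21x^2 + 5x + 11)·(22x^3 + 10x^2 + 6) = 13x^6 + 10x^5 + 21x^4 + 7x^3 + 6x^2 + 7x + 20. This has degree ≥ 4, so divide by f(x) over F_23: 13x^6 + 10x^5 + 21x^4 + 7x^3 + 6x^2 + 7x + 20 = (13x^2 + 4x)·(x^4 + 4x^3 + 11x^2 + 17x + 20) + (18x^3 + 19x + 20). Hence a·b ≡ 18x^3 + 19x + 20 (mod f). (F_23[x]/(f) is a field with 23^4 = 279841 elements since f is irreducible of degree 4.)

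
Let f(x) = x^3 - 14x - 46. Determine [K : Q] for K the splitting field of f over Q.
[K : Q] = 6

By the rational root test, any rational root of the monic integer polynomial f(x) = x^3 - 14x - 46 must be an integer dividing the constant term -46, i.e. one of ±{1, 2, 23, 46}. Evaluating: f(1) = -59, f(-1) = -33, f(2) = -66, f(-2) = -26, f(23) = 11799, f(-23) = -11891, f(46) = 96646, f(-46) = -96738; none is 0, so f has no rational root and is therefore irreducible over Q (a cubic with no linear factor over a field is irreducible). For an irreducible cubic, the Galois group is A_3 or S_3 according as the discriminant disc(f) = -4a^3 - 27b^2 = -4·(-14)^3 - 27·(-46)^2 = -46156 is or is not a square in Q. Here disc(f) = -46156 is not a perfect square in Q, so the Galois group of f over Q is not contained in A_3 and must be all of S_3. The splitting field has degree |S_3| = 6 over Q, so [K : Q] = 6.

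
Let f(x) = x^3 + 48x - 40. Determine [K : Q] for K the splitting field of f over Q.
[K : Q] = 6

By the rational root test, any rational root of the monic integer polynomial f(x) = x^3 + 48x - 40 must be an integer dividing the constant term -40, i.e. one of ±{1, 2, 4, 5, 8, 10, 20, 40}. Evaluating: f(1) = 9, f(-1) = -89, f(2) = 64, f(-2) = -144, f(4) = 216, f(-4) = -296, f(5) = 325, f(-5) = -405, f(8) = 856, f(-8) = -936, f(10) = 1440, f(-10) = -1520, f(20) = 8920, f(-20) = -9000, f(40) = 65880, f(-40) = -65960; none is 0, so f has no rational root and is therefore irreducible over Q (a cubic with no linear factor over a field is irreducible). For an irreducible cubic, the Galois group is A_3 or S_3 according as the discriminant disc(f) = -4a^3 - 27b^2 = -4·(48)^3 - 27·(-40)^2 = -485568 is or is not a square in Q. Here disc(f) = -485568 is not a perfect square in Q, so the Galois group of f over Q is not contained in A_3 and must be all of S_3. The splitting field has degree |S_3| = 6 over Q, so [K : Q] = 6.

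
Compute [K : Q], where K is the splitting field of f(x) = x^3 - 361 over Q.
[K : Q] = 6

The roots of x^3 - 361 are ∛361, ω∛361, ω^2∛361 where ω = e^(2πi/3) is a primitive cube root of unity, so K = Q(∛361, ω). Now [Q(∛361):Q] = 3 (since 361 is not a perfect cube, x^3 - 361 is irreducible) and [Q(ω):Q] = 2. Both 2 and 3 divide [K:Q], and [K:Q] ≤ 3·2 = 6, so [K:Q] = 6. (Equivalently: Q(∛361) ⊂ R but ω ∉ R, so [K : Q(∛361)] = 2.)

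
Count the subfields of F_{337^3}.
F_{337^3} has 2 subfields

The subfields of F_{p^n} are exactly the fields F_{p^d} for d | n (each is the fixed field of the unique index-d subgroup of Gal(F_{p^n}/F_p) ≅ Z/nZ). The divisors of n = 3 are {1, 3}, giving 2 subfields: F_{337^1}, F_{337^3}.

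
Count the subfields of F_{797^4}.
F_{797^4} has 3 subfields

The subfields of F_{p^n} are exactly the fields F_{p^d} for d | n (each is the fixed field of the unique index-d subgroup of Gal(F_{p^n}/F_p) ≅ Z/nZ). The divisors of n = 4 are {1, 2, 4}, giving 3 subfields: F_{797^1}, F_{797^2}, F_{797^4}.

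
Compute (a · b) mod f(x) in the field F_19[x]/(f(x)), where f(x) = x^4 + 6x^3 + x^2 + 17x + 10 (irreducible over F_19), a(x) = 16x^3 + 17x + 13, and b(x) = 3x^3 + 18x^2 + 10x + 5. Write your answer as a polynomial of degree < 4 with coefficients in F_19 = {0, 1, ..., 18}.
a · b ≡ 18x^3 + 8x^2 + 9x + 12 (mod f(x))

Multiply in F_19[x]: a(x)·b(x) = (16x^3 + 17x + 13)·(3x^3 + 18x^2 + 10x + 5) = 10x^6 + 3x^5 + 2x^4 + 7x^3 + 5x^2 + 6x + 8. This has degree ≥ 4, so divide by f(x) over F_19: 10x^6 + 3x^5 + 2x^4 + 7x^3 + 5x^2 + 6x + 8 = (10x^2 + 11)·(x^4 + 6x^3 + x^2 + 17x + 10) + (18x^3 + 8x^2 + 9x + 12). Hence a·b ≡ 18x^3 + 8x^2 + 9x + 12 (mod f). (F_19[x]/(f) is a field with 19^4 = 130321 elements since f is irreducible of degree 4.)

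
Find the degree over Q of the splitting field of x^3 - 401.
[K : Q] = 6

The roots of x^3 - 401 are ∛401, ω∛401, ω^2∛401 where ω = e^(2πi/3) is a primitive cube root of unity, so K = Q(∛401, ω). Now [Q(∛401):Q] = 3 (since 401 is not a perfect cube, x^3 - 401 is irreducible) and [Q(ω):Q] = 2. Both 2 and 3 divide [K:Q], and [K:Q] ≤ 3·2 = 6, so [K:Q] = 6. (Equivalently: Q(∛401) ⊂ R but ω ∉ R, so [K : Q(∛401)] = 2.)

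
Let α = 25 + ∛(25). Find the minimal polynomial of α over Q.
m_α(x) = x^3 - 75x^2 + 1875x - 15650

Set β = α - 25 = ∛(25), so β^3 = 25. Then (α - 25)^3 - 25 = 0, i.e. α is a root of g(x) = (x - 25)^3 - 25 = x^3 - 75x^2 + 1875x - 15650. Since g(x) = h(x - 25) where h(x) = x^3 - 25, and h is irreducible over Q (because 25 is not a perfect cube, so h has no rational root, and a monic cubic with no rational root is irreducible), g is also irreducible (irreducibility is preserved under the substitution x → x - 25). Hence m_α(x) = x^3 - 75x^2 + 1875x - 15650.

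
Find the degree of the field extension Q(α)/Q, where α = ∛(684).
[Q(α):Q] = 3

The minimal polynomial of α is x^3 - 684, irreducible over Q since 684 is not a perfect cube (so x^3 - 684 has no rational root). Hence [Q(α):Q] = deg(m_α) = 3.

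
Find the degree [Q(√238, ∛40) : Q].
[Q(√238, ∛40) : Q] = 6

Let L = Q(√238, ∛40). Since Q(√238) ⊂ L and [Q(√238):Q] = 2, the tower law gives 2 | [L:Q]. Likewise Q(∛40) ⊂ L with [Q(∛40):Q] = 3 (because 40 is not a perfect cube), so 3 | [L:Q]. As gcd(2,3) = 1, [L:Q] is divisible by 6. Conversely L is generated over Q by √238 and ∛40, so [L:Q] ≤ 2·3 = 6. Therefore [Q(√238, ∛40) : Q] = 6.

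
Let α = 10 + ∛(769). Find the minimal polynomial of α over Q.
m_α(x) = x^3 - 30x^2 + 300x - 1769

Set β = α - 10 = ∛(769), so β^3 = 769. Then (α - 10)^3 - 769 = 0, i.e. α is a root of g(x) = (x - 10)^3 - 769 = x^3 - 30x^2 + 300x - 1769. Since g(x) = h(x - 10) where h(x) = x^3 - 769, and h is irreducible over Q (because 769 is not a perfect cube, so h has no rational root, and a monic cubic with no rational root is irreducible), g is also irreducible (irreducibility is preserved under the substitution x → x - 10). Hence m_α(x) = x^3 - 30x^2 + 300x - 1769.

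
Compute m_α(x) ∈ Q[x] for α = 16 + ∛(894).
m_α(x) = x^3 - 48x^2 + 768x - 4990

Set β = α - 16 = ∛(894), so β^3 = 894. Then (α - 16)^3 - 894 = 0, i.e. α is a root of g(x) = (x - 16)^3 - 894 = x^3 - 48x^2 + 768x - 4990. Since g(x) = h(x - 16) where h(x) = x^3 - 894, and h is irreducible over Q (because 894 is not a perfect cube, so h has no rational root, and a monic cubic with no rational root is irreducible), g is also irreducible (irreducibility is preserved under the substitution x → x - 16). Hence m_α(x) = x^3 - 48x^2 + 768x - 4990.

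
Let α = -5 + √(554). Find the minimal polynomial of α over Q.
m_α(x) = x^2 + 10x - 529

From α + 5 = √(554), squaring gives (α + 5)^2 = 554, i.e. α^2 + 10α + 25 = 554, so α^2 + 10α - 529 = 0. The discriminant of x^2 + 10x - 529 is (10)^2 - 4·(-529) = 100 + 2116 = 2216, and 4·(554) is not a perfect square in Q since 554 is squarefree and ≠ 1. Hence x^2 + 10x - 529 is irreducible over Q and is the minimal polynomial of α.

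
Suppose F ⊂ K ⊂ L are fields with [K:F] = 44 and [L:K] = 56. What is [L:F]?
[L:F] = 2464

The tower law says that for any tower of field extensions F ⊂ K ⊂ L with finite degrees, [L:F] = [L:K] · [K:F]. Here this gives [L:F] = 56 · 44 = 2464.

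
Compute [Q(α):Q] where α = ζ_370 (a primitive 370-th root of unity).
[Q(α):Q] = 144

The minimal polynomial of ζ_370 over Q is the 370-th cyclotomic polynomial Φ_370(x), which is irreducible over Q and has degree φ(370) = 144. Hence [Q(α):Q] = φ(370) = 144.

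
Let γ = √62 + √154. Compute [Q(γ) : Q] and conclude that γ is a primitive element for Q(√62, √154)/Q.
[Q(γ) : Q] = 4 (equivalently, Q(γ) = Q(√62, √154))

Obviously Q(γ) ⊆ Q(√62, √154), and [Q(√62, √154):Q] = 4 (since 62, 154 are distinct squarefree integers > 1 with 9548 not a perfect square). To show equality we compute the minimal polynomial of γ. From γ = √62 + √154: γ^2 = 62 + 2√(9548) + 154 = 216 + 2√(9548), so γ^2 - 216 = 2√(9548); squaring, (γ^2 - 216)^2 = 4·9548, i.e. γ^4 - 432γ^2 + 46656 - 38192 = 0, i.e. γ^4 - 432γ^2 + 8464 = 0. So γ is a root of x^4 - 432x^2 + 8464. This polynomial is irreducible over Q: it has no rational root (each ±√62 ± √154 is irrational), and any factorization into two quadratics over Q would force √(9548) ∈ Q (pairing opposite roots) or √62, √154 ∈ Q (other pairings), all impossible. Hence [Q(γ):Q] = 4 = [Q(√62, √154):Q], so Q(γ) = Q(√62, √154).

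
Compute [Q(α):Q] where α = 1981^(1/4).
[Q(α):Q] = 4

α is a root of x^4 - 1981. By Eisenstein's criterion at the prime p = 7 (which divides the constant term 1981 but p^2 = 49 does not, since 1981 is squarefree), x^4 - 1981 is irreducible over Q. Hence [Q(α):Q] = 4.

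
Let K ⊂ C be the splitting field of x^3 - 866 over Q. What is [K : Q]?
[K : Q] = 6

The roots of x^3 - 866 are ∛866, ω∛866, ω^2∛866 where ω = e^(2πi/3) is a primitive cube root of unity, so K = Q(∛866, ω). Now [Q(∛866):Q] = 3 (since 866 is not a perfect cube, x^3 - 866 is irreducible) and [Q(ω):Q] = 2. Both 2 and 3 divide [K:Q], and [K:Q] ≤ 3·2 = 6, so [K:Q] = 6. (Equivalently: Q(∛866) ⊂ R but ω ∉ R, so [K : Q(∛866)] = 2.)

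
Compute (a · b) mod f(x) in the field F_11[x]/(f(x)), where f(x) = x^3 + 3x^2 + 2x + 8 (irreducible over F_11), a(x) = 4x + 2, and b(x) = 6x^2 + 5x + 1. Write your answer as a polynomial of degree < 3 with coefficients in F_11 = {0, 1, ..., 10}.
a · b ≡ 4x^2 + 10x + 8 (mod f(x))

Multiply in F_11[x]: a(x)·b(x) = (4x + 2)·(6x^2 + 5x + 1) = 2x^3 + 10x^2 + 3x + 2. This has degree ≥ 3, so divide by f(x) over F_11: 2x^3 + 10x^2 + 3x + 2 = (2)·(x^3 + 3x^2 + 2x + 8) + (4x^2 + 10x + 8). Hence a·b ≡ 4x^2 + 10x + 8 (mod f). (F_11[x]/(f) is a field with 11^3 = 1331 elements since f is irreducible of degree 3.)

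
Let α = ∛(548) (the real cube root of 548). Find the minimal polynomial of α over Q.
m_α(x) = x^3 - 548

α satisfies α^3 = 548, so x^3 - 548 annihilates α. By the rational root test, a rational root p/q (in lowest terms) of x^3 - 548 would satisfy p^3 = 548 q^3, forcing q = 1 and p^3 = 548; but 548 is not a perfect cube, contradiction. A monic cubic over Q with no rational root is irreducible (any nontrivial factorization would include a linear factor). Hence x^3 - 548 is the minimal polynomial of α, and in particular [Q(α):Q] = 3.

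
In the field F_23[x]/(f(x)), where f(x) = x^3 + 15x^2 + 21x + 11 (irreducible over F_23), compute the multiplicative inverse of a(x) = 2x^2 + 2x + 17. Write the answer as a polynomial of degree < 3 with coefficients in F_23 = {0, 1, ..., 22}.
a(x)^(-1) ≡ 5x^2 + 14x + 2 (mod f(x))

Since f is irreducible over F_23, F_23[x]/(f) is a field and a(x) ≠ 0 has an inverse. Apply the extended Euclidean algorithm to f(x) and a(x) in F_23[x]: f(x) = (12x + 7)·a(x) + (10x + 7);  a(x) = (14x + 18)·(10x + 7) + (6). The last nonzero remainder is the constant 6 = gcd(f, a) in F_23. Back-substituting through the division chain expresses 6 = s(x)·a(x) + t(x)·f(x) with s(x) ≡ 7x^2 + 15x + 12 (mod f), so (7x^2 + 15x + 12)·a(x) ≡ 6 (mod f). Multiplying by 6^(-1) ≡ 4 in F_23 gives a(x)^(-1) ≡ 4·(7x^2 + 15x + 12) ≡ 5x^2 + 14x + 2 (mod f). Check: (2x^2 + 2x + 17)·(5x^2 + 14x + 2) = 10x^4 + 15x^3 + 2x^2 + 12x + 11 ≡ 1 (mod x^3 + 15x^2 + 21x + 11).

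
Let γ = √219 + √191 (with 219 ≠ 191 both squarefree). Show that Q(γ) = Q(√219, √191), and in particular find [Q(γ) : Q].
[Q(γ) : Q] = 4 (equivalently, Q(γ) = Q(√219, √191))

Obviously Q(γ) ⊆ Q(√219, √191), and [Q(√219, √191):Q] = 4 (since 219, 191 are distinct squarefree integers > 1 with 41829 not a perfect square). To show equality we compute the minimal polynomial of γ. From γ = √219 + √191: γ^2 = 219 + 2√(41829) + 191 = 410 + 2√(41829), so γ^2 - 410 = 2√(41829); squaring, (γ^2 - 410)^2 = 4·41829, i.e. γ^4 - 820γ^2 + 168100 - 167316 = 0, i.e. γ^4 - 820γ^2 + 784 = 0. So γ is a root of x^4 - 820x^2 + 784. This polynomial is irreducible over Q: it has no rational root (each ±√219 ± √191 is irrational), and any factorization into two quadratics over Q would force √(41829) ∈ Q (pairing opposite roots) or √219, √191 ∈ Q (other pairings), all impossible. Hence [Q(γ):Q] = 4 = [Q(√219, √191):Q], so Q(γ) = Q(√219, √191).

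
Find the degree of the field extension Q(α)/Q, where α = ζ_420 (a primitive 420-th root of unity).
[Q(α):Q] = 96

The minimal polynomial of ζ_420 over Q is the 420-th cyclotomic polynomial Φ_420(x), which is irreducible over Q and has degree φ(420) = 96. Hence [Q(α):Q] = φ(420) = 96.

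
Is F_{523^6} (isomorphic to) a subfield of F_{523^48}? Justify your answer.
Yes: F_{523^6} is a subfield of F_{523^48}

F_{p^m} embeds in F_{p^n} iff m | n (since F_{p^n} is the splitting field of x^(p^n) - x, and F_{p^m} ⊂ F_{p^n} forces p^n to be a power of p^m, i.e. m | n; conversely if m | n then every root of x^(p^m) - x is a root of x^(p^n) - x). Here 6 | 48 (since 48 = 8·6), so F_{523^6} is a subfield of F_{523^48}, and [F_{523^48} : F_{523^6}] = 48/6 = 8.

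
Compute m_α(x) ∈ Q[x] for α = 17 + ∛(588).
m_α(x) = x^3 - 51x^2 + 867x - 5501

Set β = α - 17 = ∛(588), so β^3 = 588. Then (α - 17)^3 - 588 = 0, i.e. α is a root of g(x) = (x - 17)^3 - 588 = x^3 - 51x^2 + 867x - 5501. Since g(x) = h(x - 17) where h(x) = x^3 - 588, and h is irreducible over Q (because 588 is not a perfect cube, so h has no rational root, and a monic cubic with no rational root is irreducible), g is also irreducible (irreducibility is preserved under the substitution x → x - 17). Hence m_α(x) = x^3 - 51x^2 + 867x - 5501.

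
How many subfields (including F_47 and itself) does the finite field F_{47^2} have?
F_{47^2} has 2 subfields

The subfields of F_{p^n} are exactly the fields F_{p^d} for d | n (each is the fixed field of the unique index-d subgroup of Gal(F_{p^n}/F_p) ≅ Z/nZ). The divisors of n = 2 are {1, 2}, giving 2 subfields: F_{47^1}, F_{47^2}.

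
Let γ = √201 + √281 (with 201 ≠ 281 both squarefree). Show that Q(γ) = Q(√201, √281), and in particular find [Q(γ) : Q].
[Q(γ) : Q] = 4 (equivalently, Q(γ) = Q(√201, √281))

Obviously Q(γ) ⊆ Q(√201, √281), and [Q(√201, √281):Q] = 4 (since 201, 281 are distinct squarefree integers > 1 with 56481 not a perfect square). To show equality we compute the minimal polynomial of γ. From γ = √201 + √281: γ^2 = 201 + 2√(56481) + 281 = 482 + 2√(56481), so γ^2 - 482 = 2√(56481); squaring, (γ^2 - 482)^2 = 4·56481, i.e. γ^4 - 964γ^2 + 232324 - 225924 = 0, i.e. γ^4 - 964γ^2 + 6400 = 0. So γ is a root of x^4 - 964x^2 + 6400. This polynomial is irreducible over Q: it has no rational root (each ±√201 ± √281 is irrational), and any factorization into two quadratics over Q would force √(56481) ∈ Q (pairing opposite roots) or √201, √281 ∈ Q (other pairings), all impossible. Hence [Q(γ):Q] = 4 = [Q(√201, √281):Q], so Q(γ) = Q(√201, √281).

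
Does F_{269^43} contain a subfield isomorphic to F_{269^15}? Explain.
No: F_{269^15} is not a subfield of F_{269^43}

F_{p^m} embeds in F_{p^n} iff m | n. Here 15 ∤ 43 (since 43 = 2·15 + 13 with remainder 13 ≠ 0), so F_{269^15} is not a subfield of F_{269^43}. Equivalently: if it were, the tower law would give 15 = [F_{269^15}:F_269] dividing [F_{269^43}:F_269] = 43, contradiction.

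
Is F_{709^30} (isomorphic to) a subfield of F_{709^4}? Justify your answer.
No: F_{709^30} is not a subfield of F_{709^4}

F_{p^m} embeds in F_{p^n} iff m | n. Here 30 ∤ 4 (since 4 = 0·30 + 4 with remainder 4 ≠ 0), so F_{709^30} is not a subfield of F_{709^4}. Equivalently: if it were, the tower law would give 30 = [F_{709^30}:F_709] dividing [F_{709^4}:F_709] = 4, contradiction.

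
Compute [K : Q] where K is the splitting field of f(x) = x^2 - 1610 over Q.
[K : Q] = 2

f(x) = x^2 - 1610 factors as (x - √1610)(x + √1610). The splitting field is K = Q(√1610). Since 1610 is squarefree and > 1, it is not a perfect square, so x^2 - 1610 is irreducible over Q and [Q(√1610) : Q] = 2. Hence [K : Q] = 2.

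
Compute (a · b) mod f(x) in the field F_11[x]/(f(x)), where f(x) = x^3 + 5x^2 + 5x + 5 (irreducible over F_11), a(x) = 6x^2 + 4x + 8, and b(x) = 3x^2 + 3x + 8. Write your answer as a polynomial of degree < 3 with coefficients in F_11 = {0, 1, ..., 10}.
a · b ≡ 8x^2 + 2x + 1 (mod f(x))

Multiply in F_11[x]: a(x)·b(x) = (6x^2 + 4x + 8)·(3x^2 + 3x + 8) = 7x^4 + 8x^3 + 7x^2 + x + 9. This has degree ≥ 3, so divide by f(x) over F_11: 7x^4 + 8x^3 + 7x^2 + x + 9 = (7x + 6)·(x^3 + 5x^2 + 5x + 5) + (8x^2 + 2x + 1). Hence a·b ≡ 8x^2 + 2x + 1 (mod f). (F_11[x]/(f) is a field with 11^3 = 1331 elements since f is irreducible of degree 3.)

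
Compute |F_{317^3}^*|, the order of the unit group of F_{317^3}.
|F_{317^3}^*| = 31855012

F_{317^3} has 317^3 = 31855013 elements; its multiplicative group consists of all nonzero elements, so |F_{317^3}^*| = 31855013 - 1 = 31855012. (It is cyclic since any finite subgroup of the multiplicative group of a field is cyclic.)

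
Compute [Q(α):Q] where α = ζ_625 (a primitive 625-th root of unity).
[Q(α):Q] = 500

The minimal polynomial of ζ_625 over Q is the 625-th cyclotomic polynomial Φ_625(x), which is irreducible over Q and has degree φ(625) = 500. Hence [Q(α):Q] = φ(625) = 500.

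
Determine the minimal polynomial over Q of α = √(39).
m_α(x) = x^2 - 39

α satisfies α^2 - 39 = 0, so x^2 - 39 annihilates α. Since d = 39 is squarefree and ≠ 1, it is not a perfect square in Q, so x^2 - 39 has no rational root and is therefore irreducible over Q (a degree-2 polynomial over a field is irreducible iff it has no root). Hence m_α(x) = x^2 - 39.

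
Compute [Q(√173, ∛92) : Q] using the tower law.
[Q(√173, ∛92) : Q] = 6

Let L = Q(√173, ∛92). Since Q(√173) ⊂ L and [Q(√173):Q] = 2, the tower law gives 2 | [L:Q]. Likewise Q(∛92) ⊂ L with [Q(∛92):Q] = 3 (because 92 is not a perfect cube), so 3 | [L:Q]. As gcd(2,3) = 1, [L:Q] is divisible by 6. Conversely L is generated over Q by √173 and ∛92, so [L:Q] ≤ 2·3 = 6. Therefore [Q(√173, ∛92) : Q] = 6.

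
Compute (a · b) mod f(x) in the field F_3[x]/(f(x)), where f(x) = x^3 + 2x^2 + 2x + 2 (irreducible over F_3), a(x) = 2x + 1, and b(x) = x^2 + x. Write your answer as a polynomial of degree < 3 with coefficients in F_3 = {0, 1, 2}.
a · b ≡ 2x^2 + 2 (mod f(x))

Multiply in F_3[x]: a(x)·b(x) = (2x + 1)·(x^2 + x) = 2x^3 + x. This has degree ≥ 3, so divide by f(x) over F_3: 2x^3 + x = (2)·(x^3 + 2x^2 + 2x + 2) + (2x^2 + 2). Hence a·b ≡ 2x^2 + 2 (mod f). (F_3[x]/(f) is a field with 3^3 = 27 elements since f is irreducible of degree 3.)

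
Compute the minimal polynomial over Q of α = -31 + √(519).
m_α(x) = x^2 + 62x + 442

From α + 31 = √(519), squaring gives (α + 31)^2 = 519, i.e. α^2 + 62α + 961 = 519, so α^2 + 62α + 442 = 0. The discriminant of x^2 + 62x + 442 is (62)^2 - 4·(442) = 3844 - 1768 = 2076, and 4·(519) is not a perfect square in Q since 519 is squarefree and ≠ 1. Hence x^2 + 62x + 442 is irreducible over Q and is the minimal polynomial of α.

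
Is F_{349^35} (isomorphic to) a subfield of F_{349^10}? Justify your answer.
No: F_{349^35} is not a subfield of F_{349^10}

F_{p^m} embeds in F_{p^n} iff m | n. Here 35 ∤ 10 (since 10 = 0·35 + 10 with remainder 10 ≠ 0), so F_{349^35} is not a subfield of F_{349^10}. Equivalently: if it were, the tower law would give 35 = [F_{349^35}:F_349] dividing [F_{349^10}:F_349] = 10, contradiction.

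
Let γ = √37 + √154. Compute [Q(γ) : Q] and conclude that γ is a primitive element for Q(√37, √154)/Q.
[Q(γ) : Q] = 4 (equivalently, Q(γ) = Q(√37, √154))

Obviously Q(γ) ⊆ Q(√37, √154), and [Q(√37, √154):Q] = 4 (since 37, 154 are distinct squarefree integers > 1 with 5698 not a perfect square). To show equality we compute the minimal polynomial of γ. From γ = √37 + √154: γ^2 = 37 + 2√(5698) + 154 = 191 + 2√(5698), so γ^2 - 191 = 2√(5698); squaring, (γ^2 - 191)^2 = 4·5698, i.e. γ^4 - 382γ^2 + 36481 - 22792 = 0, i.e. γ^4 - 382γ^2 + 13689 = 0. So γ is a root of x^4 - 382x^2 + 13689. This polynomial is irreducible over Q: it has no rational root (each ±√37 ± √154 is irrational), and any factorization into two quadratics over Q would force √(5698) ∈ Q (pairing opposite roots) or √37, √154 ∈ Q (other pairings), all impossible. Hence [Q(γ):Q] = 4 = [Q(√37, √154):Q], so Q(γ) = Q(√37, √154).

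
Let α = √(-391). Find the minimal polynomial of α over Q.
m_α(x) = x^2 + 391

α satisfies α^2 + 391 = 0, so x^2 + 391 annihilates α. Since d = -391 is squarefree and ≠ 1, it is not a perfect square in Q, so x^2 + 391 has no rational root and is therefore irreducible over Q (a degree-2 polynomial over a field is irreducible iff it has no root). Hence m_α(x) = x^2 + 391.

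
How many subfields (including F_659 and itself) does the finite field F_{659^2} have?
F_{659^2} has 2 subfields

The subfields of F_{p^n} are exactly the fields F_{p^d} for d | n (each is the fixed field of the unique index-d subgroup of Gal(F_{p^n}/F_p) ≅ Z/nZ). The divisors of n = 2 are {1, 2}, giving 2 subfields: F_{659^1}, F_{659^2}.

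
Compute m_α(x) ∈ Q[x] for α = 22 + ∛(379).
m_α(x) = x^3 - 66x^2 + 1452x - 11027

Set β = α - 22 = ∛(379), so β^3 = 379. Then (α - 22)^3 - 379 = 0, i.e. α is a root of g(x) = (x - 22)^3 - 379 = x^3 - 66x^2 + 1452x - 11027. Since g(x) = h(x - 22) where h(x) = x^3 - 379, and h is irreducible over Q (because 379 is not a perfect cube, so h has no rational root, and a monic cubic with no rational root is irreducible), g is also irreducible (irreducibility is preserved under the substitution x → x - 22). Hence m_α(x) = x^3 - 66x^2 + 1452x - 11027.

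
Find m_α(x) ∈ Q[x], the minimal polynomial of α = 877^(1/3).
m_α(x) = x^3 - 877

α satisfies α^3 = 877, so x^3 - 877 annihilates α. By the rational root test, a rational root p/q (in lowest terms) of x^3 - 877 would satisfy p^3 = 877 q^3, forcing q = 1 and p^3 = 877; but 877 is not a perfect cube, contradiction. A monic cubic over Q with no rational root is irreducible (any nontrivial factorization would include a linear factor). Hence x^3 - 877 is the minimal polynomial of α, and in particular [Q(α):Q] = 3.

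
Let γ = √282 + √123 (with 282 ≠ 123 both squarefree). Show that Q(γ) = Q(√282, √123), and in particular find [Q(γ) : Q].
[Q(γ) : Q] = 4 (equivalently, Q(γ) = Q(√282, √123))

Obviously Q(γ) ⊆ Q(√282, √123), and [Q(√282, √123):Q] = 4 (since 282, 123 are distinct squarefree integers > 1 with 34686 not a perfect square). To show equality we compute the minimal polynomial of γ. From γ = √282 + √123: γ^2 = 282 + 2√(34686) + 123 = 405 + 2√(34686), so γ^2 - 405 = 2√(34686); squaring, (γ^2 - 405)^2 = 4·34686, i.e. γ^4 - 810γ^2 + 164025 - 138744 = 0, i.e. γ^4 - 810γ^2 + 25281 = 0. So γ is a root of x^4 - 810x^2 + 25281. This polynomial is irreducible over Q: it has no rational root (each ±√282 ± √123 is irrational), and any factorization into two quadratics over Q would force √(34686) ∈ Q (pairing opposite roots) or √282, √123 ∈ Q (other pairings), all impossible. Hence [Q(γ):Q] = 4 = [Q(√282, √123):Q], so Q(γ) = Q(√282, √123).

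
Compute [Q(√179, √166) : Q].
[Q(√179, √166) : Q] = 4

[Q(√179):Q] = 2 (min poly x^2 - 179, irreducible since 179 is squarefree > 1). For the top step, suppose √166 ∈ Q(√179), say √166 = c + d√179 with c, d ∈ Q. Squaring: 166 = c^2 + 179d^2 + 2cd√179. Since √179 ∉ Q this forces 2cd = 0. If d = 0 then √166 = c ∈ Q, contradicting 166 squarefree > 1. If c = 0 then 166 = 179d^2, so 179·166 = (179d)^2 is a perfect square in Q — but 179·166 = 29714 is not a perfect square (since 179 and 166 are distinct squarefree integers). Contradiction. Hence √166 ∉ Q(√179), so x^2 - 166 stays irreducible over Q(√179) and [Q(√179, √166) : Q(√179)] = 2. By the tower law, [Q(√179, √166) : Q] = 2 · 2 = 4.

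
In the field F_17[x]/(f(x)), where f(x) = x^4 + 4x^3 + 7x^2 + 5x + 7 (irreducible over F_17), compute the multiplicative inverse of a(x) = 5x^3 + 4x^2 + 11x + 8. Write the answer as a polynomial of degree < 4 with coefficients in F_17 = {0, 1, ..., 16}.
a(x)^(-1) ≡ 14x^3 + 3x^2 + 7x + 7 (mod f(x))

Since f is irreducible over F_17, F_17[x]/(f) is a field and a(x) ≠ 0 has an inverse. Apply the extended Euclidean algorithm to f(x) and a(x) in F_17[x]: f(x) = (7x + 2)·a(x) + (7x^2 + 12x + 8);  a(x) = (8x + 16)·(7x^2 + 12x + 8) + (10x + 16);  (7x^2 + 12x + 8) = (16x + 13)·(10x + 16) + (4). The last nonzero remainder is the constant 4 = gcd(f, a) in F_17. Back-substituting through the division chain expresses 4 = s(x)·a(x) + t(x)·f(x) with s(x) ≡ 5x^3 + 12x^2 + 11x + 11 (mod f), so (5x^3 + 12x^2 + 11x + 11)·a(x) ≡ 4 (mod f). Multiplying by 4^(-1) ≡ 13 in F_17 gives a(x)^(-1) ≡ 13·(5x^3 + 12x^2 + 11x + 11) ≡ 14x^3 + 3x^2 + 7x + 7 (mod f). Check: (5x^3 + 4x^2 + 11x + 8)·(14x^3 + 3x^2 + 7x + 7) = 2x^6 + 3x^5 + 14x^4 + 4x^3 + 10x^2 + 14x + 5 ≡ 1 (mod x^4 + 4x^3 + 7x^2 + 5x + 7).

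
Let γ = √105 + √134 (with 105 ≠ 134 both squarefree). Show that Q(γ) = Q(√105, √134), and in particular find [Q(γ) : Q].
[Q(γ) : Q] = 4 (equivalently, Q(γ) = Q(√105, √134))

Obviously Q(γ) ⊆ Q(√105, √134), and [Q(√105, √134):Q] = 4 (since 105, 134 are distinct squarefree integers > 1 with 14070 not a perfect square). To show equality we compute the minimal polynomial of γ. From γ = √105 + √134: γ^2 = 105 + 2√(14070) + 134 = 239 + 2√(14070), so γ^2 - 239 = 2√(14070); squaring, (γ^2 - 239)^2 = 4·14070, i.e. γ^4 - 478γ^2 + 57121 - 56280 = 0, i.e. γ^4 - 478γ^2 + 841 = 0. So γ is a root of x^4 - 478x^2 + 841. This polynomial is irreducible over Q: it has no rational root (each ±√105 ± √134 is irrational), and any factorization into two quadratics over Q would force √(14070) ∈ Q (pairing opposite roots) or √105, √134 ∈ Q (other pairings), all impossible. Hence [Q(γ):Q] = 4 = [Q(√105, √134):Q], so Q(γ) = Q(√105, √134).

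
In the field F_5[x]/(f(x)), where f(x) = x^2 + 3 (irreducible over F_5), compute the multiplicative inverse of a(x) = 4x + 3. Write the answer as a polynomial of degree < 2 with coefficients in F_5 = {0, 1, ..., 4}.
a(x)^(-1) ≡ 3x + 4 (mod f(x))

Since f is irreducible over F_5, F_5[x]/(f) is a field and a(x) ≠ 0 has an inverse. Apply the extended Euclidean algorithm to f(x) and a(x) in F_5[x]: f(x) = (4x + 2)·a(x) + (2). The last nonzero remainder is the constant 2 = gcd(f, a) in F_5. Back-substituting through the division chain expresses 2 = s(x)·a(x) + t(x)·f(x) with s(x) ≡ x + 3 (mod f), so (x + 3)·a(x) ≡ 2 (mod f). Multiplying by 2^(-1) ≡ 3 in F_5 gives a(x)^(-1) ≡ 3·(x + 3) ≡ 3x + 4 (mod f). Check: (4x + 3)·(3x + 4) = 2x^2 + 2 ≡ 1 (mod x^2 + 3).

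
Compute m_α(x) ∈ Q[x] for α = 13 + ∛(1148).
m_α(x) = x^3 - 39x^2 + 507x - 3345

Set β = α - 13 = ∛(1148), so β^3 = 1148. Then (α - 13)^3 - 1148 = 0, i.e. α is a root of g(x) = (x - 13)^3 - 1148 = x^3 - 39x^2 + 507x - 3345. Since g(x) = h(x - 13) where h(x) = x^3 - 1148, and h is irreducible over Q (because 1148 is not a perfect cube, so h has no rational root, and a monic cubic with no rational root is irreducible), g is also irreducible (irreducibility is preserved under the substitution x → x - 13). Hence m_α(x) = x^3 - 39x^2 + 507x - 3345.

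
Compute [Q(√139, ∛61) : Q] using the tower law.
[Q(√139, ∛61) : Q] = 6

Let L = Q(√139, ∛61). Since Q(√139) ⊂ L and [Q(√139):Q] = 2, the tower law gives 2 | [L:Q]. Likewise Q(∛61) ⊂ L with [Q(∛61):Q] = 3 (because 61 is not a perfect cube), so 3 | [L:Q]. As gcd(2,3) = 1, [L:Q] is divisible by 6. Conversely L is generated over Q by √139 and ∛61, so [L:Q] ≤ 2·3 = 6. Therefore [Q(√139, ∛61) : Q] = 6.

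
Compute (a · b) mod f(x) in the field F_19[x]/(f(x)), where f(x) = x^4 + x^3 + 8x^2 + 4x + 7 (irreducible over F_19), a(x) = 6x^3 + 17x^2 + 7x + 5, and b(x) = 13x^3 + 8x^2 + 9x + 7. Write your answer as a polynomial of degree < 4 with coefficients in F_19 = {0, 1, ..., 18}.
a · b ≡ 17x^3 + 11x^2 + 11 (mod f(x))

Multiply in F_19[x]: a(x)·b(x) = (6x^3 + 17x^2 + 7x + 5)·(13x^3 + 8x^2 + 9x + 7) = 2x^6 + 3x^5 + 15x^4 + 12x^3 + 13x^2 + 18x + 16. This has degree ≥ 4, so divide by f(x) over F_19: 2x^6 + 3x^5 + 15x^4 + 12x^3 + 13x^2 + 18x + 16 = (2x^2 + x + 17)·(x^4 + x^3 + 8x^2 + 4x + 7) + (17x^3 + 11x^2 + 11). Hence a·b ≡ 17x^3 + 11x^2 + 11 (mod f). (F_19[x]/(f) is a field with 19^4 = 130321 elements since f is irreducible of degree 4.)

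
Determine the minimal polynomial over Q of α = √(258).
m_α(x) = x^2 - 258

α satisfies α^2 - 258 = 0, so x^2 - 258 annihilates α. Since d = 258 is squarefree and ≠ 1, it is not a perfect square in Q, so x^2 - 258 has no rational root and is therefore irreducible over Q (a degree-2 polynomial over a field is irreducible iff it has no root). Hence m_α(x) = x^2 - 258.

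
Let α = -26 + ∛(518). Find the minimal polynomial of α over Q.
m_α(x) = x^3 + 78x^2 + 2028x + 17058

Set β = α + 26 = ∛(518), so β^3 = 518. Then (α + 26)^3 - 518 = 0, i.e. α is a root of g(x) = (x + 26)^3 - 518 = x^3 + 78x^2 + 2028x + 17058. Since g(x) = h(x + 26) where h(x) = x^3 - 518, and h is irreducible over Q (because 518 is not a perfect cube, so h has no rational root, and a monic cubic with no rational root is irreducible), g is also irreducible (irreducibility is preserved under the substitution x → x + 26). Hence m_α(x) = x^3 + 78x^2 + 2028x + 17058.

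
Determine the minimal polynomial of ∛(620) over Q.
m_α(x) = x^3 - 620

α satisfies α^3 = 620, so x^3 - 620 annihilates α. By the rational root test, a rational root p/q (in lowest terms) of x^3 - 620 would satisfy p^3 = 620 q^3, forcing q = 1 and p^3 = 620; but 620 is not a perfect cube, contradiction. A monic cubic over Q with no rational root is irreducible (any nontrivial factorization would include a linear factor). Hence x^3 - 620 is the minimal polynomial of α, and in particular [Q(α):Q] = 3.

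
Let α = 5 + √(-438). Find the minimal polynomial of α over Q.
m_α(x) = x^2 - 10x + 463

From α - 5 = √(-438), squaring gives (α - 5)^2 = -438, i.e. α^2 - 10α + 25 = -438, so α^2 - 10α + 463 = 0. The discriminant of x^2 - 10x + 463 is (-10)^2 - 4·(463) = 100 - 1852 = -1752, and 4·(-438) is not a perfect square in Q since -438 is squarefree and ≠ 1. Hence x^2 - 10x + 463 is irreducible over Q and is the minimal polynomial of α.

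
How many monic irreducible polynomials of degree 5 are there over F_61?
There are 168919248 monic irreducible polynomials of degree 5 over F_61

Each element of F_{61^5} that lies in no proper subfield is a root of exactly one monic irreducible of degree 5 over F_61, and each such polynomial has 5 distinct roots in F_{61^5}. By Möbius inversion the count is N_61(5) = (1/5) Σ_{d|5} μ(5/d) · 61^d = (1/5)(μ(5)·61^1 + μ(1)·61^5) = 844596240/5 = 168919248.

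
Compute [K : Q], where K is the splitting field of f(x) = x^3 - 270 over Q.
[K : Q] = 6

The roots of x^3 - 270 are ∛270, ω∛270, ω^2∛270 where ω = e^(2πi/3) is a primitive cube root of unity, so K = Q(∛270, ω). Now [Q(∛270):Q] = 3 (since 270 is not a perfect cube, x^3 - 270 is irreducible) and [Q(ω):Q] = 2. Both 2 and 3 divide [K:Q], and [K:Q] ≤ 3·2 = 6, so [K:Q] = 6. (Equivalently: Q(∛270) ⊂ R but ω ∉ R, so [K : Q(∛270)] = 2.)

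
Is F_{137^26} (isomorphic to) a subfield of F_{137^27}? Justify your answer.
No: F_{137^26} is not a subfield of F_{137^27}

F_{p^m} embeds in F_{p^n} iff m | n. Here 26 ∤ 27 (since 27 = 1·26 + 1 with remainder 1 ≠ 0), so F_{137^26} is not a subfield of F_{137^27}. Equivalently: if it were, the tower law would give 26 = [F_{137^26}:F_137] dividing [F_{137^27}:F_137] = 27, contradiction.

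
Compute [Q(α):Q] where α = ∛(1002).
[Q(α):Q] = 3

The minimal polynomial of α is x^3 - 1002, irreducible over Q since 1002 is not a perfect cube (so x^3 - 1002 has no rational root). Hence [Q(α):Q] = deg(m_α) = 3.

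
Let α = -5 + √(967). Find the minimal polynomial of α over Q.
m_α(x) = x^2 + 10x - 942

From α + 5 = √(967), squaring gives (α + 5)^2 = 967, i.e. α^2 + 10α + 25 = 967, so α^2 + 10α - 942 = 0. The discriminant of x^2 + 10x - 942 is (10)^2 - 4·(-942) = 100 + 3768 = 3868, and 4·(967) is not a perfect square in Q since 967 is squarefree and ≠ 1. Hence x^2 + 10x - 942 is irreducible over Q and is the minimal polynomial of α.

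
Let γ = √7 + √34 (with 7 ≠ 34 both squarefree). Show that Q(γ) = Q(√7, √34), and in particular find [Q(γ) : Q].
[Q(γ) : Q] = 4 (equivalently, Q(γ) = Q(√7, √34))

Obviously Q(γ) ⊆ Q(√7, √34), and [Q(√7, √34):Q] = 4 (since 7, 34 are distinct squarefree integers > 1 with 238 not a perfect square). To show equality we compute the minimal polynomial of γ. From γ = √7 + √34: γ^2 = 7 + 2√(238) + 34 = 41 + 2√(238), so γ^2 - 41 = 2√(238); squaring, (γ^2 - 41)^2 = 4·238, i.e. γ^4 - 82γ^2 + 1681 - 952 = 0, i.e. γ^4 - 82γ^2 + 729 = 0. So γ is a root of x^4 - 82x^2 + 729. This polynomial is irreducible over Q: it has no rational root (each ±√7 ± √34 is irrational), and any factorization into two quadratics over Q would force √(238) ∈ Q (pairing opposite roots) or √7, √34 ∈ Q (other pairings), all impossible. Hence [Q(γ):Q] = 4 = [Q(√7, √34):Q], so Q(γ) = Q(√7, √34).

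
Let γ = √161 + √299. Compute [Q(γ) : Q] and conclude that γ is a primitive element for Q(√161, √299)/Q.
[Q(γ) : Q] = 4 (equivalently, Q(γ) = Q(√161, √299))

Obviously Q(γ) ⊆ Q(√161, √299), and [Q(√161, √299):Q] = 4 (since 161, 299 are distinct squarefree integers > 1 with 48139 not a perfect square). To show equality we compute the minimal polynomial of γ. From γ = √161 + √299: γ^2 = 161 + 2√(48139) + 299 = 460 + 2√(48139), so γ^2 - 460 = 2√(48139); squaring, (γ^2 - 460)^2 = 4·48139, i.e. γ^4 - 920γ^2 + 211600 - 192556 = 0, i.e. γ^4 - 920γ^2 + 19044 = 0. So γ is a root of x^4 - 920x^2 + 19044. This polynomial is irreducible over Q: it has no rational root (each ±√161 ± √299 is irrational), and any factorization into two quadratics over Q would force √(48139) ∈ Q (pairing opposite roots) or √161, √299 ∈ Q (other pairings), all impossible. Hence [Q(γ):Q] = 4 = [Q(√161, √299):Q], so Q(γ) = Q(√161, √299).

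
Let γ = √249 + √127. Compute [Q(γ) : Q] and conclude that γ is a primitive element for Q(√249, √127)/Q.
[Q(γ) : Q] = 4 (equivalently, Q(γ) = Q(√249, √127))

Obviously Q(γ) ⊆ Q(√249, √127), and [Q(√249, √127):Q] = 4 (since 249, 127 are distinct squarefree integers > 1 with 31623 not a perfect square). To show equality we compute the minimal polynomial of γ. From γ = √249 + √127: γ^2 = 249 + 2√(31623) + 127 = 376 + 2√(31623), so γ^2 - 376 = 2√(31623); squaring, (γ^2 - 376)^2 = 4·31623, i.e. γ^4 - 752γ^2 + 141376 - 126492 = 0, i.e. γ^4 - 752γ^2 + 14884 = 0. So γ is a root of x^4 - 752x^2 + 14884. This polynomial is irreducible over Q: it has no rational root (each ±√249 ± √127 is irrational), and any factorization into two quadratics over Q would force √(31623) ∈ Q (pairing opposite roots) or √249, √127 ∈ Q (other pairings), all impossible. Hence [Q(γ):Q] = 4 = [Q(√249, √127):Q], so Q(γ) = Q(√249, √127).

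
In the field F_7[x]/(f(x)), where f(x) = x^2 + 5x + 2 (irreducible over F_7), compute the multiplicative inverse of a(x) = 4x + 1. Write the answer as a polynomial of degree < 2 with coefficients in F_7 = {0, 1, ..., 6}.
a(x)^(-1) ≡ 4x + 5 (mod f(x))

Since f is irreducible over F_7, F_7[x]/(f) is a field and a(x) ≠ 0 has an inverse. Apply the extended Euclidean algorithm to f(x) and a(x) in F_7[x]: f(x) = (2x + 6)·a(x) + (3). The last nonzero remainder is the constant 3 = gcd(f, a) in F_7. Back-substituting through the division chain expresses 3 = s(x)·a(x) + t(x)·f(x) with s(x) ≡ 5x + 1 (mod f), so (5x + 1)·a(x) ≡ 3 (mod f). Multiplying by 3^(-1) ≡ 5 in F_7 gives a(x)^(-1) ≡ 5·(5x + 1) ≡ 4x + 5 (mod f). Check: (4x + 1)·(4x + 5) = 2x^2 + 3x + 5 ≡ 1 (mod x^2 + 5x + 2).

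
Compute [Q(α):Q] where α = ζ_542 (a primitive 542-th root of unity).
[Q(α):Q] = 270

The minimal polynomial of ζ_542 over Q is the 542-th cyclotomic polynomial Φ_542(x), which is irreducible over Q and has degree φ(542) = 270. Hence [Q(α):Q] = φ(542) = 270.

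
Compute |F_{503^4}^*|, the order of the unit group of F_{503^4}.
|F_{503^4}^*| = 64013554080

F_{503^4} has 503^4 = 64013554081 elements; its multiplicative group consists of all nonzero elements, so |F_{503^4}^*| = 64013554081 - 1 = 64013554080. (It is cyclic since any finite subgroup of the multiplicative group of a field is cyclic.)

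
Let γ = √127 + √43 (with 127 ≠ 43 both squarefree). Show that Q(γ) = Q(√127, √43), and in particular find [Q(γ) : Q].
[Q(γ) : Q] = 4 (equivalently, Q(γ) = Q(√127, √43))

Obviously Q(γ) ⊆ Q(√127, √43), and [Q(√127, √43):Q] = 4 (since 127, 43 are distinct squarefree integers > 1 with 5461 not a perfect square). To show equality we compute the minimal polynomial of γ. From γ = √127 + √43: γ^2 = 127 + 2√(5461) + 43 = 170 + 2√(5461), so γ^2 - 170 = 2√(5461); squaring, (γ^2 - 170)^2 = 4·5461, i.e. γ^4 - 340γ^2 + 28900 - 21844 = 0, i.e. γ^4 - 340γ^2 + 7056 = 0. So γ is a root of x^4 - 340x^2 + 7056. This polynomial is irreducible over Q: it has no rational root (each ±√127 ± √43 is irrational), and any factorization into two quadratics over Q would force √(5461) ∈ Q (pairing opposite roots) or √127, √43 ∈ Q (other pairings), all impossible. Hence [Q(γ):Q] = 4 = [Q(√127, √43):Q], so Q(γ) = Q(√127, √43).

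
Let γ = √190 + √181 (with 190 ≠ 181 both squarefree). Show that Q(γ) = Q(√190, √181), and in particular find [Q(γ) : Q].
[Q(γ) : Q] = 4 (equivalently, Q(γ) = Q(√190, √181))

Obviously Q(γ) ⊆ Q(√190, √181), and [Q(√190, √181):Q] = 4 (since 190, 181 are distinct squarefree integers > 1 with 34390 not a perfect square). To show equality we compute the minimal polynomial of γ. From γ = √190 + √181: γ^2 = 190 + 2√(34390) + 181 = 371 + 2√(34390), so γ^2 - 371 = 2√(34390); squaring, (γ^2 - 371)^2 = 4·34390, i.e. γ^4 - 742γ^2 + 137641 - 137560 = 0, i.e. γ^4 - 742γ^2 + 81 = 0. So γ is a root of x^4 - 742x^2 + 81. This polynomial is irreducible over Q: it has no rational root (each ±√190 ± √181 is irrational), and any factorization into two quadratics over Q would force √(34390) ∈ Q (pairing opposite roots) or √190, √181 ∈ Q (other pairings), all impossible. Hence [Q(γ):Q] = 4 = [Q(√190, √181):Q], so Q(γ) = Q(√190, √181).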